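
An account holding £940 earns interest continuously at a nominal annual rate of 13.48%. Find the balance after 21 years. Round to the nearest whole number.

A = P·e^(rt) = 940·e^(0.1348·21) = 940·e^2.8308.
e^2.8308 ≈ 16.959022617, so A ≈ 15,941.4813.

£15,941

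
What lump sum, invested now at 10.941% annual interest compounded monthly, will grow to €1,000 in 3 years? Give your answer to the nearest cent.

€721.27

Growth factor = (1 + 0.0091175)^36 ≈ 1.38644472.
P = 1,000/1.38644472 ≈ 721.2693.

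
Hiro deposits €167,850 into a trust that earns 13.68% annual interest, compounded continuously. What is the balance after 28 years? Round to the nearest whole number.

A = P·e^(rt) = 167,850·e^(0.1368·28) = 167,850·e^3.8304.
e^3.8304 ≈ 46.080966935, so A ≈ 7,734,690.3000.

€7,734,690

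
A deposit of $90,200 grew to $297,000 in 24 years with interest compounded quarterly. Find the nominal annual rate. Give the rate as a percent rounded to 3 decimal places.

4.996%

The 96-period growth factor is 297,000/90,200 = 3.29268.
r/4 = 3.29268^(1/96) − 1 ≈ 0.0124909, so r ≈ 4·0.0124909 = 4.99638%.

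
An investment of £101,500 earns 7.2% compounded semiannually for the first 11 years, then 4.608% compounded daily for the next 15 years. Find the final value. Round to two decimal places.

After 11 years at 7.2%: 101,500 × 2.1772816832 ≈ 220,994.0908.
Then 15 years at 4.608%: 220,994.0908 × 1.99602234528 ≈ 441,109.1435.

£441,109.14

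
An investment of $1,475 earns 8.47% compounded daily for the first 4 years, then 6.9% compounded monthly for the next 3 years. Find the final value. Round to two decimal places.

$2,544.22

After 4 years at 8.47%: 1,475 × 1.403207512 ≈ 2,069.7311.
Then 3 years at 6.9%: 2,069.7311 × 1.229253588 ≈ 2,544.2244.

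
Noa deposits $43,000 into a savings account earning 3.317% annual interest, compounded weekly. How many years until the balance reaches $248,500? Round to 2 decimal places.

52.90 years

(1 + 0.000637885)^(52t) = 248,500/43,000 = 5.7791.
52t·ln(1 + 0.000637885) = ln(5.7791); 52t = 1.7542/0.000637681 ≈ 2750.9711.
t ≈ 52.9033 years.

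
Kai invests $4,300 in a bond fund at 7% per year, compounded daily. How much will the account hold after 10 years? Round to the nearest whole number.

Growth factor = (1 + 0.07/365)^3650 ≈ 2.01361756.
A ≈ 4,300 × 2.01361756 ≈ 8,658.5555.

$8,659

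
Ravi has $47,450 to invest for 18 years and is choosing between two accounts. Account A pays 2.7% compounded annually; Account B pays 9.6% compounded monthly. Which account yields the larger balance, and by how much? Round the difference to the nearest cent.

Account B, by $188,635.46

Account A growth factor: (1 + 0.027)^18 ≈ 1.6153550166; balance ≈ 76,648.5955.
Account B growth factor: (1 + 0.008)^216 ≈ 5.590812605; balance ≈ 265,284.0581.
Account B is larger by 188,635.4626.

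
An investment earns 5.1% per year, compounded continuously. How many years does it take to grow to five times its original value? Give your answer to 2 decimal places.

31.56 years

e^(0.051t) = 5, so 0.051t = ln 5 ≈ 1.6094.
t ≈ 1.6094/0.051 ≈ 31.5576.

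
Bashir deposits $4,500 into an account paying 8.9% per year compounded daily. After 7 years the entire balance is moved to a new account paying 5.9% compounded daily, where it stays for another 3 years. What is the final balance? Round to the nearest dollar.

Phase 1: 4,500·(1 + 0.089/365)^2555 ≈ 8,389.6722.
Phase 2: 8,389.6722·(1 + 0.059/365)^1095 ≈ 10,014.0304.

$10,014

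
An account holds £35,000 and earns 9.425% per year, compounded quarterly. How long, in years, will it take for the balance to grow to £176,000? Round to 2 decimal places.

17.34 years

We need (1 + 0.0235625)^(4t) = 5.0286, so 4t = ln 5.0286 / ln 1.023562 ≈ 69.3513.
t ≈ 69.3513/4 = 17.3378 years.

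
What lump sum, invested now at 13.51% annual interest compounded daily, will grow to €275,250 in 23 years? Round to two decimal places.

Growth factor = (1 + 0.1351/365)^8395 ≈ 22.3477373441.
P = 275,250/22.3477373441 ≈ 12,316.6832.

€12,316.68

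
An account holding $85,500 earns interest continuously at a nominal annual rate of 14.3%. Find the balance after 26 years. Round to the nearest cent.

$3,521,056.54

A = P·e^(rt) = 85,500·e^(0.143·26) = 85,500·e^3.718.
e^3.718 ≈ 41.18194779419, so A ≈ 3,521,056.5364.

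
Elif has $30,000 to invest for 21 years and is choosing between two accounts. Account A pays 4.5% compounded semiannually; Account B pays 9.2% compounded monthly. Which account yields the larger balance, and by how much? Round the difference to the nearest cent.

Account B, by $129,198.56

A: (1 + 0.0225)^42 ≈ 2.5460052833, so 30,000 × 2.5460052833 ≈ 76,380.1585.
B: (1 + 0.092/12)^252 ≈ 6.8526239448, so 30,000 × 6.8526239448 ≈ 205,578.7183.
Difference ≈ 129,198.5598 in favor of B.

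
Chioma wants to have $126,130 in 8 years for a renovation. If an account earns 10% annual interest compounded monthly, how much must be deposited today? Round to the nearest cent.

Periodic rate = 10%/12 = 0.00833333; 96 periods.
P = 126,130/(1 + 0.1/12)^96 ≈ 126,130/2.21817563104 ≈ 56,862.0439.

$56,862.04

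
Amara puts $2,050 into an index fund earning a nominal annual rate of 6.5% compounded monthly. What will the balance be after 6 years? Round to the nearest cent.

Periodic rate = 6.5%/12 = 0.00541667; periods = 12·6 = 72.
A = 2,050·(1 + 0.065/12)^72 ≈ 2,050·1.475427161 ≈ 3,024.6257.

$3,024.63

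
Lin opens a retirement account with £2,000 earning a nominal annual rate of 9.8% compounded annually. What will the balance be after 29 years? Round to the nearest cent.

£30,095.24

Annual rate = 9.8% = 0.098; years = 29.
A = 2,000·(1 + 0.098)^29 ≈ 2,000·15.047621661 ≈ 30,095.2433.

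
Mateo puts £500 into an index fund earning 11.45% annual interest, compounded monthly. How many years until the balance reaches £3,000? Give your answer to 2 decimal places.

15.72 years

(1 + 0.00954167)^(12t) = 3,000/500 = 6.
12t·ln(1 + 0.00954167) = ln(6); 12t = 1.7918/0.00949643 ≈ 188.6771.
t ≈ 15.7231 years.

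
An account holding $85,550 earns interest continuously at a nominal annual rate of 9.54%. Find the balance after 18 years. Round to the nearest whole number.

$476,421

A = P·e^(rt) = 85,550·e^(0.0954·18) = 85,550·e^1.7172.
e^1.7172 ≈ 5.56891365551, so A ≈ 476,420.5632.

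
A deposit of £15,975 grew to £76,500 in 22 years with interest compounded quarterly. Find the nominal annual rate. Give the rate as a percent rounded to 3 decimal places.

(1 + r/4)^88 = 76,500/15,975 = 4.78873.
1 + r/4 = 4.78873^(1/88) ≈ 1.017958, so r/4 ≈ 0.0179578.
r ≈ 4·0.0179578 = 7.18312%.

7.183%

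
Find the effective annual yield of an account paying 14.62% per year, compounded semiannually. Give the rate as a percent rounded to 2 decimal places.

EAR = (1 + 14.62%/2)^2 − 1 = (1 + 0.0731)^2 − 1.
(1 + 0.0731)^2 ≈ 1.151544, so EAR ≈ 15.15436%.

15.15%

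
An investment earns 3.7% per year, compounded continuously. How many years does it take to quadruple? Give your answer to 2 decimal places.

37.47 years

e^(0.037t) = 4, so 0.037t = ln 4 ≈ 1.3863.
t ≈ 1.3863/0.037 ≈ 37.4674.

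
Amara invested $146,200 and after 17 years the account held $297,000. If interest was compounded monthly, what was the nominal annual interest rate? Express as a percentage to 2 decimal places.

The 204-period growth factor is 297,000/146,200 = 2.03146.
r/12 = 2.03146^(1/204) − 1 ≈ 0.00348034, so r ≈ 12·0.00348034 = 4.17641%.

4.18%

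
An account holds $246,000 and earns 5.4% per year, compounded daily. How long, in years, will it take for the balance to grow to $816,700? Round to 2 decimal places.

(1 + 0.000147945)^(365t) = 816,700/246,000 = 3.3199.
365t·ln(1 + 0.000147945) = ln(3.3199); 365t = 1.1999/0.000147934 ≈ 8111.3075.
t ≈ 22.2228 years.

22.22 years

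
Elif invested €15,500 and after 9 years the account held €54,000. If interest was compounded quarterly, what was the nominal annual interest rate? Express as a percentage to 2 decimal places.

14.11%

(1 + r/4)^36 = 54,000/15,500 = 3.48387.
1 + r/4 = 3.48387^(1/36) ≈ 1.035279, so r/4 ≈ 0.0352787.
r ≈ 4·0.0352787 = 14.11148%.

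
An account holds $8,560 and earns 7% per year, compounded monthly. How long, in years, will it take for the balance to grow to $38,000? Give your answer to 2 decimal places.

We need (1 + 0.00583333)^(12t) = 4.4393, so 12t = ln 4.4393 / ln 1.005833 ≈ 256.2564.
t ≈ 256.2564/12 = 21.3547 years.

21.35 years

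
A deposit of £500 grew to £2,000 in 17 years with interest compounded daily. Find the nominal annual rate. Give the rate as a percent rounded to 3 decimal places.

8.156%

(1 + r/365)^6205 = 2,000/500 = 4.
1 + r/365 = 4^(1/6205) ≈ 1.000223, so r/365 ≈ 0.000223441.
r ≈ 365·0.000223441 = 8.15558%.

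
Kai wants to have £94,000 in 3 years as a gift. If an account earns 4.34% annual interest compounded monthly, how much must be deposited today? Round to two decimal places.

£82,543.85

Growth factor = (1 + 0.0434/12)^36 ≈ 1.138788663.
P = 94,000/1.138788663 ≈ 82,543.8495.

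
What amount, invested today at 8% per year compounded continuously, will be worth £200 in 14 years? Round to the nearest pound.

P = A·e^(−rt) = 200·e^(−1.12).
e^(−1.12) ≈ 0.326279795, so P ≈ 65.2560.

£65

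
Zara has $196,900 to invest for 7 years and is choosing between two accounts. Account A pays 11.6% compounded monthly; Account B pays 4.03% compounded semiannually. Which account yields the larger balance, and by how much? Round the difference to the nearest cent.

Account A, by $181,432.34

Account A growth factor: (1 + 0.116/12)^84 ≈ 2.24364201184; balance ≈ 441,773.1121.
Account B growth factor: (1 + 0.02015)^14 ≈ 1.32219793524; balance ≈ 260,340.7734.
Account A is larger by 181,432.3387.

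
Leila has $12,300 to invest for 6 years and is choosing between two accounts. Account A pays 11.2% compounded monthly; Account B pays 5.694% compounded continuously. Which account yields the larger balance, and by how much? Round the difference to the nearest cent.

Account A, by $6,701.07

A: (1 + 0.112/12)^72 ≈ 1.9520563928, so 12,300 × 1.9520563928 ≈ 24,010.2936.
B: e^(0.05694·6) = e^0.34164 ≈ 1.407253595, so 12,300 × 1.407253595 ≈ 17,309.2192.
Difference ≈ 6,701.0744 in favor of A.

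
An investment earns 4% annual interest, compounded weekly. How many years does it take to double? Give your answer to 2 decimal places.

(1 + 0.000769231)^(52t) = 2.
52t = ln 2 / ln(1 + 0.000769231) ≈ 0.69315/0.000768935 ≈ 901.4379.
t ≈ 17.3353.

17.34 years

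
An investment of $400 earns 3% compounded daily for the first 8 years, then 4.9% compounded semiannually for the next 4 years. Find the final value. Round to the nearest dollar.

$617

Phase 1: 400·(1 + 0.03/365)^2920 ≈ 508.4946.
Phase 2: 508.4946·(1 + 0.0245)^8 ≈ 617.1377.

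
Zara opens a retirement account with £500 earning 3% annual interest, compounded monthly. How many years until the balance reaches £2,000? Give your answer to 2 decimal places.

46.27 years

(1 + 0.0025)^(12t) = 2,000/500 = 4.
12t·ln(1 + 0.0025) = ln(4); 12t = 1.3863/0.00249688 ≈ 555.2106.
t ≈ 46.2676 years.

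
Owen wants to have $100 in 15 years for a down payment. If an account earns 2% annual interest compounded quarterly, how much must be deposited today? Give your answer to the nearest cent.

$74.14

Periodic rate = 2%/4 = 0.005; 60 periods.
P = 100/(1 + 0.005)^60 ≈ 100/1.3488502 ≈ 74.1372.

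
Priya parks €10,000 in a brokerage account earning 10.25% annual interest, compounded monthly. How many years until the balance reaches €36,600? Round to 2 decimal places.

12.71 years

(1 + 0.00854167)^(12t) = 36,600/10,000 = 3.66.
12t·ln(1 + 0.00854167) = ln(3.66); 12t = 1.2975/0.00850539 ≈ 152.5459.
t ≈ 12.7122 years.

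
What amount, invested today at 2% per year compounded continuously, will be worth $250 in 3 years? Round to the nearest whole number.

P = A·e^(−rt) = 250·e^(−0.06).
e^(−0.06) ≈ 0.941764534, so P ≈ 235.4411.

$235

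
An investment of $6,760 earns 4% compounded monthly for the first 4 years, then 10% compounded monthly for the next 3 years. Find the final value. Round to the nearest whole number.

Phase 1: 6,760·(1 + 0.04/12)^48 ≈ 7,930.8230.
Phase 2: 7,930.8230·(1 + 0.1/12)^36 ≈ 10,692.1916.

$10,692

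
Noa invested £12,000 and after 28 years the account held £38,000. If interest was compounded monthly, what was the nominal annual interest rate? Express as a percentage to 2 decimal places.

4.12%

(1 + r/12)^336 = 38,000/12,000 = 3.16667.
1 + r/12 = 3.16667^(1/336) ≈ 1.003436, so r/12 ≈ 0.00343649.
r ≈ 12·0.00343649 = 4.12378%.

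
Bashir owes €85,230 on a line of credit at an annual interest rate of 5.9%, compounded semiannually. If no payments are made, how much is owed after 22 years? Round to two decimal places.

€306,303.48

Growth factor = (1 + 0.0295)^44 ≈ 3.59384582434.
A ≈ 85,230 × 3.59384582434 ≈ 306,303.4796.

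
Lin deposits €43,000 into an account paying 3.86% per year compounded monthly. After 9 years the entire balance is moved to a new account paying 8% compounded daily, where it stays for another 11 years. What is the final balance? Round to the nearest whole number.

After 9 years at 3.86%: 43,000 × 1.41459385311 ≈ 60,827.5357.
Then 11 years at 8%: 60,827.5357 × 2.41066724839 ≈ 146,634.9481.

€146,635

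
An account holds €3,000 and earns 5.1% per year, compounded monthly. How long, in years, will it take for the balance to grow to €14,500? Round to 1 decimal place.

31.0 years

(1 + 0.00425)^(12t) = 14,500/3,000 = 4.8333.
12t·ln(1 + 0.00425) = ln(4.8333); 12t = 1.5755/0.00424099 ≈ 371.5016.
t ≈ 30.9585 years.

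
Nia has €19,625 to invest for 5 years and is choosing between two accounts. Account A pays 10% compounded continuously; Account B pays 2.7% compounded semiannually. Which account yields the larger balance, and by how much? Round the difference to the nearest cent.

Account A, by €9,914.90

Account A growth factor: e^(0.1·5) = e^0.5 ≈ 1.6487212707; balance ≈ 32,356.1549.
Account B growth factor: (1 + 0.0135)^10 ≈ 1.1435035844; balance ≈ 22,441.2578.
Account A is larger by 9,914.8971.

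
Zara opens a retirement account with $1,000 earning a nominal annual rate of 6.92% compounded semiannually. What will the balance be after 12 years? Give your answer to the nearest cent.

Periodic rate = 6.92%/2 = 0.0346; periods = 2·12 = 24.
A = 1,000·(1 + 0.0346)^24 ≈ 1,000·2.26224365 ≈ 2,262.2436.

$2,262.24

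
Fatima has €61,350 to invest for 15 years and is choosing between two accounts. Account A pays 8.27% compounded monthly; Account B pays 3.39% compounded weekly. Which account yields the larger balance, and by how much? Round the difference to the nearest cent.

A: (1 + 0.0827/12)^180 ≈ 3.44266190591, so 61,350 × 3.44266190591 ≈ 211,207.3079.
B: (1 + 0.0339/52)^780 ≈ 1.66251966252, so 61,350 × 1.66251966252 ≈ 101,995.5813.
Difference ≈ 109,211.7266 in favor of A.

Account A, by €109,211.73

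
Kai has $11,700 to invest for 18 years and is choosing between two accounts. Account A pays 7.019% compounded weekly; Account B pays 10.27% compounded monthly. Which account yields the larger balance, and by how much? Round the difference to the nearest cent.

A: (1 + 0.07019/52)^936 ≈ 3.5344866852, so 11,700 × 3.5344866852 ≈ 41,353.4942.
B: (1 + 0.1027/12)^216 ≈ 6.3011640009, so 11,700 × 6.3011640009 ≈ 73,723.6188.
Difference ≈ 32,370.1246 in favor of B.

Account B, by $32,370.12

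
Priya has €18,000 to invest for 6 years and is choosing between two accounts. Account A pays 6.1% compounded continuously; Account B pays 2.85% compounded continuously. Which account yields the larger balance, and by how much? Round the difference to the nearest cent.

Account A, by €4,598.36

A: e^(0.061·6) = e^0.366 ≈ 1.4419552427, so 18,000 × 1.4419552427 ≈ 25,955.1944.
B: e^(0.0285·6) = e^0.171 ≈ 1.186490749, so 18,000 × 1.186490749 ≈ 21,356.8335.
Difference ≈ 4,598.3609 in favor of A.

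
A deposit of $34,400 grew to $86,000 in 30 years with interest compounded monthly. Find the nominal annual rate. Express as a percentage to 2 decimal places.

3.06%

The 360-period growth factor is 86,000/34,400 = 2.5.
r/12 = 2.5^(1/360) − 1 ≈ 0.00254849, so r ≈ 12·0.00254849 = 3.05819%.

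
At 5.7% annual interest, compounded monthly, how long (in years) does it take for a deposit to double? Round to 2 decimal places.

12.19 years

(1 + 0.00475)^(12t) = 2.
12t = ln 2 / ln(1 + 0.00475) ≈ 0.69315/0.00473875 ≈ 146.2720.
t ≈ 12.1893.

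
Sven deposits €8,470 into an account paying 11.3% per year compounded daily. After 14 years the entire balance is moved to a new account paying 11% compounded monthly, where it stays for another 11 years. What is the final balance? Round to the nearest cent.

After 14 years at 11.3%: 8,470 × 4.86348454514 ≈ 41,193.7141.
Then 11 years at 11%: 41,193.7141 × 3.33505051628 ≈ 137,383.1175.

€137,383.12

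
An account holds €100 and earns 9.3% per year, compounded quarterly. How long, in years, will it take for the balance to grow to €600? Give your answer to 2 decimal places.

(1 + 0.02325)^(4t) = 600/100 = 6.
4t·ln(1 + 0.02325) = ln(6); 4t = 1.7918/0.0229838 ≈ 77.9574.
t ≈ 19.4893 years.

19.49 years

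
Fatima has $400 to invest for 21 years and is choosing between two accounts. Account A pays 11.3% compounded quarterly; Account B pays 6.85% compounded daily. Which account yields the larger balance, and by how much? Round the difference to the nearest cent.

A: (1 + 0.02825)^84 ≈ 10.3822702, so 400 × 10.3822702 ≈ 4,152.9081.
B: (1 + 0.0685/365)^7665 ≈ 4.213800762, so 400 × 4.213800762 ≈ 1,685.5203.
Difference ≈ 2,467.3878 in favor of A.

Account A, by $2,467.39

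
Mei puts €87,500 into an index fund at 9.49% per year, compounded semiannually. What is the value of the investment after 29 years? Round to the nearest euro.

€1,287,477

Periodic rate = 9.49%/2 = 0.04745; periods = 2·29 = 58.
A = 87,500·(1 + 0.04745)^58 ≈ 87,500·14.71402411943 ≈ 1,287,477.1104.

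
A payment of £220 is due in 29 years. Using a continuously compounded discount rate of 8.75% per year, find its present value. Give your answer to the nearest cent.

P = A·e^(−rt) = 220·e^(−2.5375).
e^(−2.5375) ≈ 0.0790638125, so P ≈ 17.3940.

£17.39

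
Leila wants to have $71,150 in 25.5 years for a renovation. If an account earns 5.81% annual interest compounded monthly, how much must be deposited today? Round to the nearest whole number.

$16,229

Periodic rate = 5.81%/12 = 0.00484167; 306 periods.
P = 71,150/(1 + 0.0581/12)^306 ≈ 71,150/4.384058744 ≈ 16,229.2533.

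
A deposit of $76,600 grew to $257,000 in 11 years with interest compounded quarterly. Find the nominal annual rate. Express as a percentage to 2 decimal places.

11.16%

(1 + r/4)^44 = 257,000/76,600 = 3.35509.
1 + r/4 = 3.35509^(1/44) ≈ 1.027893, so r/4 ≈ 0.0278928.
r ≈ 4·0.0278928 = 11.15712%.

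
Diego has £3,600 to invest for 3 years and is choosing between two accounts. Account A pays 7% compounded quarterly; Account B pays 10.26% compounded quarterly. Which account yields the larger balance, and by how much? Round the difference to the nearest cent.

Account B, by £445.39

A: (1 + 0.0175)^12 ≈ 1.231439315, so 3,600 × 1.231439315 ≈ 4,433.1815.
B: (1 + 0.02565)^12 ≈ 1.355158871, so 3,600 × 1.355158871 ≈ 4,878.5719.
Difference ≈ 445.3904 in favor of B.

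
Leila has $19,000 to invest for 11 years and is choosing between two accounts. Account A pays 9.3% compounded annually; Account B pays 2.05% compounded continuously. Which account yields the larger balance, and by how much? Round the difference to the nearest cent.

Account A, by $26,727.00

A: (1 + 0.093)^11 ≈ 2.6596334197, so 19,000 × 2.6596334197 ≈ 50,533.0350.
B: e^(0.0205·11) = e^0.2255 ≈ 1.2529490341, so 19,000 × 1.2529490341 ≈ 23,806.0316.
Difference ≈ 26,727.0033 in favor of A.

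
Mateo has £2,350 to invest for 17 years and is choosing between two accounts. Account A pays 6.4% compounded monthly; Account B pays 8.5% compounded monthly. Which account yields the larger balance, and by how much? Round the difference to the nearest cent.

A: (1 + 0.064/12)^204 ≈ 2.959762242, so 2,350 × 2.959762242 ≈ 6,955.4413.
B: (1 + 0.085/12)^204 ≈ 4.220300487, so 2,350 × 4.220300487 ≈ 9,917.7061.
Difference ≈ 2,962.2649 in favor of B.

Account B, by £2,962.26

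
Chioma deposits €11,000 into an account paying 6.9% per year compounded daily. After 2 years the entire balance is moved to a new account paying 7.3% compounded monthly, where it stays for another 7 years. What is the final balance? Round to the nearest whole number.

Phase 1: 11,000·(1 + 0.069/365)^730 ≈ 12,627.5664.
Phase 2: 12,627.5664·(1 + 0.073/12)^84 ≈ 21,017.0542.

€21,017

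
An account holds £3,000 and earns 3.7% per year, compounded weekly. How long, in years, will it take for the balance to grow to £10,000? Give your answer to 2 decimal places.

We need (1 + 0.000711538)^(52t) = 3.3333, so 52t = ln 3.3333 / ln 1.000712 ≈ 1692.6718.
t ≈ 1692.6718/52 = 32.5514 years.

32.55 years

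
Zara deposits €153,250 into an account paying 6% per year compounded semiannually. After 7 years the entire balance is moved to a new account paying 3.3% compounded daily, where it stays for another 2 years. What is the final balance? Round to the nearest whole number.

Phase 1: 153,250·(1 + 0.03)^14 ≈ 231,804.3753.
Phase 2: 231,804.3753·(1 + 0.033/365)^730 ≈ 247,618.8881.

€247,619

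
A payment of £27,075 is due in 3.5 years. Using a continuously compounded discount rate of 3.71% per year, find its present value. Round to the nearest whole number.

P = A·e^(−rt) = 27,075·e^(−0.12985).
e^(−0.12985) ≈ 0.87822715511, so P ≈ 23,778.0002.

£23,778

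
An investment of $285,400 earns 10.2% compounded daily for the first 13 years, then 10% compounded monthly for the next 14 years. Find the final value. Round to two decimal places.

$4,332,523.02

Phase 1: 285,400·(1 + 0.102/365)^4745 ≈ 1,074,602.8848.
Phase 2: 1,074,602.8848·(1 + 0.1/12)^168 ≈ 4,332,523.0235.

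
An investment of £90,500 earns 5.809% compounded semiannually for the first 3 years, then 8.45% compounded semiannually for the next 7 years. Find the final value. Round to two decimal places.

£191,805.67

Phase 1: 90,500·(1 + 0.029045)^6 ≈ 107,461.9656.
Phase 2: 107,461.9656·(1 + 0.04225)^14 ≈ 191,805.6665.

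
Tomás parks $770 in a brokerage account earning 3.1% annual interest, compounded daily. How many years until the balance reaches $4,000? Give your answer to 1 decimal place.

53.2 years

(1 + 0.0000849315)^(365t) = 4,000/770 = 5.1948.
365t·ln(1 + 0.0000849315) = ln(5.1948); 365t = 1.6477/8.49279e-05 ≈ 19400.6813.
t ≈ 53.1526 years.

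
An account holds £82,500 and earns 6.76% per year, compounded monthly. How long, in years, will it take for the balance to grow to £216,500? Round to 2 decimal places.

(1 + 0.00563333)^(12t) = 216,500/82,500 = 2.6242.
12t·ln(1 + 0.00563333) = ln(2.6242); 12t = 0.96479/0.00561753 ≈ 171.7468.
t ≈ 14.3122 years.

14.31 years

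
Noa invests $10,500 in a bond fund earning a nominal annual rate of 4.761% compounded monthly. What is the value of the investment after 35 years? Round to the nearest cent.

$55,391.62

Periodic rate = 4.761%/12 = 0.0039675; periods = 12·35 = 420.
A = 10,500·(1 + 0.0039675)^420 ≈ 10,500·5.2753925604 ≈ 55,391.6219.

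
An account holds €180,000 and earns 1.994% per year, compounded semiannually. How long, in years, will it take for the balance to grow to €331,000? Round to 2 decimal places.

We need (1 + 0.00997)^(2t) = 1.8389, so 2t = ln 1.8389 / ln 1.00997 ≈ 61.4035.
t ≈ 61.4035/2 = 30.7018 years.

30.70 years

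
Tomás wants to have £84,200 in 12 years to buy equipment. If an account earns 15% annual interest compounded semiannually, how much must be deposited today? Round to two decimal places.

£14,842.56

Growth factor = (1 + 0.075)^24 ≈ 5.6728740583.
P = 84,200/5.6728740583 ≈ 14,842.5647.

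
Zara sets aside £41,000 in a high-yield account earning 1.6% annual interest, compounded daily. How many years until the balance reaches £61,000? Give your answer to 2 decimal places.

24.83 years

We need (1 + 0.0000438356)^(365t) = 1.4878, so 365t = ln 1.4878 / ln 1.000044 ≈ 9063.6459.
t ≈ 9063.6459/365 = 24.8319 years.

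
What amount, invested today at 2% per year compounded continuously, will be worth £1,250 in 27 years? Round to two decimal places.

£728.44

P = A·e^(−rt) = 1,250·e^(−0.54).
e^(−0.54) ≈ 0.5827482524, so P ≈ 728.4353.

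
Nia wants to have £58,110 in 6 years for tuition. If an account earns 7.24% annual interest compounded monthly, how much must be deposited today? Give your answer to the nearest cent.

£37,684.28

Growth factor = (1 + 0.0724/12)^72 ≈ 1.5420224085.
P = 58,110/1.5420224085 ≈ 37,684.2773.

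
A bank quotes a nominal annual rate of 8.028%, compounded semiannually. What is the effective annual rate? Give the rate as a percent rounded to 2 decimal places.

EAR = (1 + 8.028%/2)^2 − 1 = (1 + 0.04014)^2 − 1.
(1 + 0.04014)^2 ≈ 1.081891, so EAR ≈ 8.18912%.

8.19%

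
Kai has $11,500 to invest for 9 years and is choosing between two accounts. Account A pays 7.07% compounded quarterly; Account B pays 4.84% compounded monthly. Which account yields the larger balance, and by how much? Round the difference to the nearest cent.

Account A growth factor: (1 + 0.017675)^36 ≈ 1.8790044597; balance ≈ 21,608.5513.
Account B growth factor: (1 + 0.0484/12)^108 ≈ 1.5445365457; balance ≈ 17,762.1703.
Account A is larger by 3,846.3810.

Account A, by $3,846.38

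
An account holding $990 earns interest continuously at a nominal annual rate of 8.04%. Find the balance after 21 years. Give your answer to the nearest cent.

$5,356.71

A = P·e^(rt) = 990·e^(0.0804·21) = 990·e^1.6884.
e^1.6884 ≈ 5.410816469, so A ≈ 5,356.7083.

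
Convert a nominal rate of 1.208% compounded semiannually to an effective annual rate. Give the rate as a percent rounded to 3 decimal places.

1.212%

One year is 2 periods at 0.00604 each: (1 + 0.00604)^2 ≈ 1.012116.
EAR = 1.012116 − 1 ≈ 1.21165%.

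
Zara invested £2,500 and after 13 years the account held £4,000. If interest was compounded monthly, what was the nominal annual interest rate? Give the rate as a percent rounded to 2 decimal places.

The 156-period growth factor is 4,000/2,500 = 1.6.
r/12 = 1.6^(1/156) − 1 ≈ 0.00301739, so r ≈ 12·0.00301739 = 3.62086%.

3.62%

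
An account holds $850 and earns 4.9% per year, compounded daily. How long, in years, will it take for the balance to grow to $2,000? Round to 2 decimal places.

(1 + 0.000134247)^(365t) = 2,000/850 = 2.3529.
365t·ln(1 + 0.000134247) = ln(2.3529); 365t = 0.85567/0.000134238 ≈ 6374.2672.
t ≈ 17.4637 years.

17.46 years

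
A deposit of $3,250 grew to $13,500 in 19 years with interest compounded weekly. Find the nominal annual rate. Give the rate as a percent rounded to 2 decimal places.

The 988-period growth factor is 13,500/3,250 = 4.15385.
r/52 = 4.15385^(1/988) − 1 ≈ 0.00144237, so r ≈ 52·0.00144237 = 7.50032%.

7.50%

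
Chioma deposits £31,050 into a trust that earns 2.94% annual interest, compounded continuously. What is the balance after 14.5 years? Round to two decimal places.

£47,555.56

A = P·e^(rt) = 31,050·e^(0.0294·14.5) = 31,050·e^0.4263.
e^0.4263 ≈ 1.5315801803, so A ≈ 47,555.5646.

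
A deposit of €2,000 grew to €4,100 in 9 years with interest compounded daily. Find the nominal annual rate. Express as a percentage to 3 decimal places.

7.977%

(1 + r/365)^3285 = 4,100/2,000 = 2.05.
1 + r/365 = 2.05^(1/3285) ≈ 1.000219, so r/365 ≈ 0.000218544.
r ≈ 365·0.000218544 = 7.97687%.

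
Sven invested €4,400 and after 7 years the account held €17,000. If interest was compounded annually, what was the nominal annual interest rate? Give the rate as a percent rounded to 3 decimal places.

(1 + r)^7 = 17,000/4,400 = 3.86364.
1 + r = 3.86364^(1/7) ≈ 1.212988, so r ≈ 0.212988.
r ≈ 21.29883%.

21.299%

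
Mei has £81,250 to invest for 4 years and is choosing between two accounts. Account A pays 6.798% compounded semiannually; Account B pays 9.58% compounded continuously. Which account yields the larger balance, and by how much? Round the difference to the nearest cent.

Account A growth factor: (1 + 0.03399)^8 ≈ 1.30656406305; balance ≈ 106,158.3301.
Account B growth factor: e^(0.0958·4) = e^0.3832 ≈ 1.46697139501; balance ≈ 119,191.4258.
Account B is larger by 13,033.0957.

Account B, by £13,033.10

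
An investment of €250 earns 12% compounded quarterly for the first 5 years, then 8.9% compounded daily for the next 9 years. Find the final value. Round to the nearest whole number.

After 5 years at 12%: 250 × 1.806111235 ≈ 451.5278.
Then 9 years at 8.9%: 451.5278 × 2.227550073 ≈ 1,005.8008.

€1,006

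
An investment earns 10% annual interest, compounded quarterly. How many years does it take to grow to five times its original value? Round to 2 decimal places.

16.29 years

(1 + 0.025)^(4t) = 5.
4t = ln 5 / ln(1 + 0.025) ≈ 1.6094/0.0246926 ≈ 65.1789.
t ≈ 16.2947.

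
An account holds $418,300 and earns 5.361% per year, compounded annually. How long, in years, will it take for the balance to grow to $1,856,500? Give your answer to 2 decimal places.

(1 + 0.05361)^t = 1,856,500/418,300 = 4.4382.
t·ln(1 + 0.05361) = ln(4.4382); t = 1.4902/0.0522224 ≈ 28.5366.

28.54 years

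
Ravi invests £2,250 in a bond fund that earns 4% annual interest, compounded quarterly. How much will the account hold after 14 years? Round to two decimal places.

Periodic rate = 4%/4 = 0.01; periods = 4·14 = 56.
A = 2,250·(1 + 0.01)^56 ≈ 2,250·1.745809819 ≈ 3,928.0721.

£3,928.07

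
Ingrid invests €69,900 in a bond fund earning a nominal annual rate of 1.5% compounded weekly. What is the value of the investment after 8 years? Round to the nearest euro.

Periodic rate = 1.5%/52 = 0.000288462; periods = 52·8 = 416.
A = 69,900·(1 + 0.015/52)^416 ≈ 69,900·1.1274773411 ≈ 78,810.6661.

€78,811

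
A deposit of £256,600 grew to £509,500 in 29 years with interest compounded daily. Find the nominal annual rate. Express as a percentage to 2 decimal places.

The 10585-period growth factor is 509,500/256,600 = 1.98558.
r/365 = 1.98558^(1/10585) − 1 ≈ 0.0000648024, so r ≈ 365·0.0000648024 = 2.36529%.

2.37%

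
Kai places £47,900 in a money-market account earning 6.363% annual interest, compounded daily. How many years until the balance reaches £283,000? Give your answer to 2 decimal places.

We need (1 + 0.000174329)^(365t) = 5.9081, so 365t = ln 5.9081 / ln 1.000174 ≈ 10190.4364.
t ≈ 10190.4364/365 = 27.9190 years.

27.92 years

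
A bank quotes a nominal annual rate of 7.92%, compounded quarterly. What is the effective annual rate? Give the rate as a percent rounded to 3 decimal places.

One year is 4 periods at 0.0198 each: (1 + 0.0198)^4 ≈ 1.081583.
EAR = 1.081583 − 1 ≈ 8.15834%.

8.158%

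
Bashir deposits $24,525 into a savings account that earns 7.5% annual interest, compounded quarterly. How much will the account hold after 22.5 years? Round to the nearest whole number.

Growth factor = (1 + 0.01875)^90 ≈ 5.32213586712.
A ≈ 24,525 × 5.32213586712 ≈ 130,525.3821.

$130,525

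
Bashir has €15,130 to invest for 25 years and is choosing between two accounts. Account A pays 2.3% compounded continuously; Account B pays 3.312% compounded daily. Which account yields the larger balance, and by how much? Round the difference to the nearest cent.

A: e^(0.023·25) = e^0.575 ≈ 1.7771305269, so 15,130 × 1.7771305269 ≈ 26,887.9849.
B: (1 + 0.03312/365)^9125 ≈ 2.2886507139, so 15,130 × 2.2886507139 ≈ 34,627.2853.
Difference ≈ 7,739.3004 in favor of B.

Account B, by €7,739.30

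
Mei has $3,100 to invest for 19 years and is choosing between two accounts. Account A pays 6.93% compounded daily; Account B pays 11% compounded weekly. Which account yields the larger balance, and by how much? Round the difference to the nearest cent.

A: (1 + 0.0693/365)^6935 ≈ 3.7306221631, so 3,100 × 3.7306221631 ≈ 11,564.9287.
B: (1 + 0.11/52)^988 ≈ 8.0670876861, so 3,100 × 8.0670876861 ≈ 25,007.9718.
Difference ≈ 13,443.0431 in favor of B.

Account B, by $13,443.04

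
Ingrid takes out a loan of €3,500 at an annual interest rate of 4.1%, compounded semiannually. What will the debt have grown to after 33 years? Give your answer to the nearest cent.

Periodic rate = 4.1%/2 = 0.0205; periods = 2·33 = 66.
A = 3,500·(1 + 0.0205)^66 ≈ 3,500·3.816441392 ≈ 13,357.5449.

€13,357.54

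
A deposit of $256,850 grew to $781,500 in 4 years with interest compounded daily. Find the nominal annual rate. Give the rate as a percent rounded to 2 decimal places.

27.83%

(1 + r/365)^1460 = 781,500/256,850 = 3.04263.
1 + r/365 = 3.04263^(1/1460) ≈ 1.000762, so r/365 ≈ 0.000762429.
r ≈ 365·0.000762429 = 27.82868%.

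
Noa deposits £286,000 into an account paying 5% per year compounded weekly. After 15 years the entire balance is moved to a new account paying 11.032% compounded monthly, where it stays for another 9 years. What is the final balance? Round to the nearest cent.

£1,626,157.76

Phase 1: 286,000·(1 + 0.05/52)^780 ≈ 605,243.8683.
Phase 2: 605,243.8683·(1 + 0.11032/12)^108 ≈ 1,626,157.7569.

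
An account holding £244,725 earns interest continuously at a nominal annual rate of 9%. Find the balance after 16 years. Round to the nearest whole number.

A = P·e^(rt) = 244,725·e^(0.09·16) = 244,725·e^1.44.
e^1.44 ≈ 4.220695816997, so A ≈ 1,032,909.7838.

£1,032,910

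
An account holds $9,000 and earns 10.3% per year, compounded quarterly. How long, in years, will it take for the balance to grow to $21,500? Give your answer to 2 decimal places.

8.56 years

(1 + 0.02575)^(4t) = 21,500/9,000 = 2.3889.
4t·ln(1 + 0.02575) = ln(2.3889); 4t = 0.87083/0.0254241 ≈ 34.2521.
t ≈ 8.5630 years.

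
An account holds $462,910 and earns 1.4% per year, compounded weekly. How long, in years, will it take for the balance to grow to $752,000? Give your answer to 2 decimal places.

34.66 years

(1 + 0.000269231)^(52t) = 752,000/462,910 = 1.6245.
52t·ln(1 + 0.000269231) = ln(1.6245); 52t = 0.4852/0.000269195 ≈ 1802.4277.
t ≈ 34.6621 years.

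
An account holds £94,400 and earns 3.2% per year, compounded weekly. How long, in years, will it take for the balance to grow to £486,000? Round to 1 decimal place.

(1 + 0.000615385)^(52t) = 486,000/94,400 = 5.1483.
52t·ln(1 + 0.000615385) = ln(5.1483); 52t = 1.6387/0.000615195 ≈ 2663.6540.
t ≈ 51.2241 years.

51.2 years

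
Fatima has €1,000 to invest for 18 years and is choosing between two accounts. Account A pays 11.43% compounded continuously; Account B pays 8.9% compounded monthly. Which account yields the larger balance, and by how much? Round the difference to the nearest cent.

Account A, by €2,891.90

Account A growth factor: e^(0.1143·18) = e^2.0574 ≈ 7.825596785; balance ≈ 7,825.5968.
Account B growth factor: (1 + 0.089/12)^216 ≈ 4.933696288; balance ≈ 4,933.6963.
Account A is larger by 2,891.9005.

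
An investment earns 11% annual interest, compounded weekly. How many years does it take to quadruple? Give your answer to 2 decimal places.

(1 + 0.00211538)^(52t) = 4.
52t = ln 4 / ln(1 + 0.00211538) ≈ 1.3863/0.00211315 ≈ 656.0321.
t ≈ 12.6160.

12.62 years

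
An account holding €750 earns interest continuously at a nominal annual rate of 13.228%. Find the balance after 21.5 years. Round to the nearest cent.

A = P·e^(rt) = 750·e^(0.13228·21.5) = 750·e^2.84402.
e^2.84402 ≈ 17.184709399, so A ≈ 12,888.5320.

€12,888.53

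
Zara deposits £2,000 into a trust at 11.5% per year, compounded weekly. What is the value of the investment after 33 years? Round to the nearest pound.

Periodic rate = 11.5%/52 = 0.00221154; periods = 52·33 = 1716.
A = 2,000·(1 + 0.115/52)^1716 ≈ 2,000·44.29225285 ≈ 88,584.5057.

£88,585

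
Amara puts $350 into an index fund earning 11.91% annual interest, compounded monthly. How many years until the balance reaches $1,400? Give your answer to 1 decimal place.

We need (1 + 0.009925)^(12t) = 4, so 12t = ln 4 / ln 1.009925 ≈ 140.3690.
t ≈ 140.3690/12 = 11.6974 years.

11.7 years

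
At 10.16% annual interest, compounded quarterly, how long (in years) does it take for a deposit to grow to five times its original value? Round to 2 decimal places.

(1 + 0.0254)^(4t) = 5.
4t = ln 5 / ln(1 + 0.0254) ≈ 1.6094/0.0250828 ≈ 64.1651.
t ≈ 16.0413.

16.04 years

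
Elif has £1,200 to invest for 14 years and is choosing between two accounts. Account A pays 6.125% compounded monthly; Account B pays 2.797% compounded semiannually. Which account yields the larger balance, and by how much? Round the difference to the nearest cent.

Account A growth factor: (1 + 0.06125/12)^168 ≈ 2.352124605; balance ≈ 2,822.5495.
Account B growth factor: (1 + 0.013985)^28 ≈ 1.47530853; balance ≈ 1,770.3702.
Account A is larger by 1,052.1793.

Account A, by £1,052.18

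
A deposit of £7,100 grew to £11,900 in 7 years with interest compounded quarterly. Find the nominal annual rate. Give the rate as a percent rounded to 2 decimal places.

(1 + r/4)^28 = 11,900/7,100 = 1.67606.
1 + r/4 = 1.67606^(1/28) ≈ 1.018616, so r/4 ≈ 0.0186156.
r ≈ 4·0.0186156 = 7.44623%.

7.45%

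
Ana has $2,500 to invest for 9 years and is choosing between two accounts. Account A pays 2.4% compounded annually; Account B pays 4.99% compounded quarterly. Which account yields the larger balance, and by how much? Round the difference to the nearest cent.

Account B, by $811.54

A: (1 + 0.024)^9 ≈ 1.237940039, so 2,500 × 1.237940039 ≈ 3,094.8501.
B: (1 + 0.012475)^36 ≈ 1.562554247, so 2,500 × 1.562554247 ≈ 3,906.3856.
Difference ≈ 811.5355 in favor of B.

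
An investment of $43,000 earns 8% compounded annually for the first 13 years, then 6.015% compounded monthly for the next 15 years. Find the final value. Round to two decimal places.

$287,634.31

After 13 years at 8%: 43,000 × 2.71962372616 ≈ 116,943.8202.
Then 15 years at 6.015%: 116,943.8202 × 2.45959392218 ≈ 287,634.3095.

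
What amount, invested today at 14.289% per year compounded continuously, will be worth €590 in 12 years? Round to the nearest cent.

P = A·e^(−rt) = 590·e^(−1.71468).
e^(−1.71468) ≈ 0.180021318, so P ≈ 106.2126.

€106.21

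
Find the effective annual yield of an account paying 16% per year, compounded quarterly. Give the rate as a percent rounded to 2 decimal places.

EAR = (1 + 16%/4)^4 − 1 = (1 + 0.04)^4 − 1.
(1 + 0.04)^4 ≈ 1.169859, so EAR ≈ 16.98586%.

16.99%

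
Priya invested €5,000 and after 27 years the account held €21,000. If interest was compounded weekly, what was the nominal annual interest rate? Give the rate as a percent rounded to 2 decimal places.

5.32%

(1 + r/52)^1404 = 21,000/5,000 = 4.2.
1 + r/52 = 4.2^(1/1404) ≈ 1.001023, so r/52 ≈ 0.00102266.
r ≈ 52·0.00102266 = 5.31785%.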